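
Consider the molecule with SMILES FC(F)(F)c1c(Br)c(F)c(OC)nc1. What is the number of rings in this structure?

In SMILES, each pair of matching ring-closure digits denotes one ring-closing bond; the number of such bonds equals the number of independent rings.
Ring-closure bonds here: 1.

1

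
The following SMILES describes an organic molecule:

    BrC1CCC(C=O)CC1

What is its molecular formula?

Walk through each heavy atom and fill implicit hydrogens from standard valence (C 4, N 3, O 2, S 2, halogen 1):
  atom 1: Br (halogen, monovalent) → 0 H
  atom 2: C, bond orders sum to 3 (valence 4) → 1 H
  atom 3: C, bond orders sum to 2 (valence 4) → 2 H
  atom 4: C, bond orders sum to 2 (valence 4) → 2 H
  atom 5: C, bond orders sum to 3 (valence 4) → 1 H
  atom 6: C, bond orders sum to 3 (valence 4) → 1 H
  atom 7: O, bond orders sum to 2 (valence 2) → 0 H
  atom 8: C, bond orders sum to 2 (valence 4) → 2 H
  atom 9: C, bond orders sum to 2 (valence 4) → 2 H
Totals → C:7, H:11, Br:1, O:1.
In Hill order: C7H11BrO.

C7H11BrO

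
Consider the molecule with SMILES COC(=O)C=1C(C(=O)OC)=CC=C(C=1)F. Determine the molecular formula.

C10H9FO4

Walk through each heavy atom and fill implicit hydrogens from standard valence (C 4, N 3, O 2, S 2, halogen 1):
  atom 1: C, bond orders sum to 1 (valence 4) → 3 H
  atom 2: O, bond orders sum to 2 (valence 2) → 0 H
  atom 3: C, bond orders sum to 4 (valence 4) → 0 H
  atom 4: O, bond orders sum to 2 (valence 2) → 0 H
  atom 5: C, bond orders sum to 4 (valence 4) → 0 H
  atom 6: C, bond orders sum to 4 (valence 4) → 0 H
  atom 7: C, bond orders sum to 4 (valence 4) → 0 H
  atom 8: O, bond orders sum to 2 (valence 2) → 0 H
  atom 9: O, bond orders sum to 2 (valence 2) → 0 H
  atom 10: C, bond orders sum to 1 (valence 4) → 3 H
  atom 11: C, bond orders sum to 3 (valence 4) → 1 H
  atom 12: C, bond orders sum to 3 (valence 4) → 1 H
  atom 13: C, bond orders sum to 4 (valence 4) → 0 H
  atom 14: C, bond orders sum to 3 (valence 4) → 1 H
  atom 15: F (halogen, monovalent) → 0 H
Totals → C:10, H:9, F:1, O:4.
In Hill order: C10H9FO4.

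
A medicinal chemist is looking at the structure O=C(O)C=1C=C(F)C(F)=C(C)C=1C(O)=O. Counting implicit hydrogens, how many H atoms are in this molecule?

6

Walk through each heavy atom and fill implicit hydrogens from standard valence (C 4, N 3, O 2, S 2, halogen 1):
  atom 1: O, bond orders sum to 2 (valence 2) → 0 H
  atom 2: C, bond orders sum to 4 (valence 4) → 0 H
  atom 3: O, bond orders sum to 1 (valence 2) → 1 H
  atom 4: C, bond orders sum to 4 (valence 4) → 0 H
  atom 5: C, bond orders sum to 3 (valence 4) → 1 H
  atom 6: C, bond orders sum to 4 (valence 4) → 0 H
  atom 7: F (halogen, monovalent) → 0 H
  atom 8: C, bond orders sum to 4 (valence 4) → 0 H
  atom 9: F (halogen, monovalent) → 0 H
  atom 10: C, bond orders sum to 4 (valence 4) → 0 H
  atom 11: C, bond orders sum to 1 (valence 4) → 3 H
  atom 12: C, bond orders sum to 4 (valence 4) → 0 H
  atom 13: C, bond orders sum to 4 (valence 4) → 0 H
  atom 14: O, bond orders sum to 1 (valence 2) → 1 H
  atom 15: O, bond orders sum to 2 (valence 2) → 0 H
Total hydrogens: 6.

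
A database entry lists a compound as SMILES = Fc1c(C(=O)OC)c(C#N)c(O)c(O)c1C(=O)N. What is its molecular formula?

Walk through each heavy atom and fill implicit hydrogens from standard valence (C 4, N 3, O 2, S 2, halogen 1); for lowercase aromatic atoms, an aromatic c carries 1 H when it has two neighbours and 0 H with three, and aromatic n carries 0 H:
  atom 1: F (halogen, monovalent) → 0 H
  atom 2: aromatic c, 3 neighbours → 0 H
  atom 3: aromatic c, 3 neighbours → 0 H
  atom 4: C, bond orders sum to 4 (valence 4) → 0 H
  atom 5: O, bond orders sum to 2 (valence 2) → 0 H
  atom 6: O, bond orders sum to 2 (valence 2) → 0 H
  atom 7: C, bond orders sum to 1 (valence 4) → 3 H
  atom 8: aromatic c, 3 neighbours → 0 H
  atom 9: C, bond orders sum to 4 (valence 4) → 0 H
  atom 10: N, bond orders sum to 3 (valence 3) → 0 H
  atom 11: aromatic c, 3 neighbours → 0 H
  atom 12: O, bond orders sum to 1 (valence 2) → 1 H
  atom 13: aromatic c, 3 neighbours → 0 H
  atom 14: O, bond orders sum to 1 (valence 2) → 1 H
  atom 15: aromatic c, 3 neighbours → 0 H
  atom 16: C, bond orders sum to 4 (valence 4) → 0 H
  atom 17: O, bond orders sum to 2 (valence 2) → 0 H
  atom 18: N, bond orders sum to 1 (valence 3) → 2 H
Totals → C:10, H:7, F:1, N:2, O:5.
In Hill order: C10H7FN2O5.

C10H7FN2O5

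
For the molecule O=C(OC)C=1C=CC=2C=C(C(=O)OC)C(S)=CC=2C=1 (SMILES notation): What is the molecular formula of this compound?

C14H12O4S

Walk through each heavy atom and fill implicit hydrogens from standard valence (C 4, N 3, O 2, S 2, halogen 1):
  atom 1: O, bond orders sum to 2 (valence 2) → 0 H
  atom 2: C, bond orders sum to 4 (valence 4) → 0 H
  atom 3: O, bond orders sum to 2 (valence 2) → 0 H
  atom 4: C, bond orders sum to 1 (valence 4) → 3 H
  atom 5: C, bond orders sum to 4 (valence 4) → 0 H
  atom 6: C, bond orders sum to 3 (valence 4) → 1 H
  atom 7: C, bond orders sum to 3 (valence 4) → 1 H
  atom 8: C, bond orders sum to 4 (valence 4) → 0 H
  atom 9: C, bond orders sum to 3 (valence 4) → 1 H
  atom 10: C, bond orders sum to 4 (valence 4) → 0 H
  atom 11: C, bond orders sum to 4 (valence 4) → 0 H
  atom 12: O, bond orders sum to 2 (valence 2) → 0 H
  atom 13: O, bond orders sum to 2 (valence 2) → 0 H
  atom 14: C, bond orders sum to 1 (valence 4) → 3 H
  atom 15: C, bond orders sum to 4 (valence 4) → 0 H
  atom 16: S, bond orders sum to 1 (valence 2) → 1 H
  atom 17: C, bond orders sum to 3 (valence 4) → 1 H
  atom 18: C, bond orders sum to 4 (valence 4) → 0 H
  atom 19: C, bond orders sum to 3 (valence 4) → 1 H
Totals → C:14, H:12, O:4, S:1.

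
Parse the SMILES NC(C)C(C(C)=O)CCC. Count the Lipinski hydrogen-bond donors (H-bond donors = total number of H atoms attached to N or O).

2

Donors: find every N or O and count the H atoms it carries.
  atom 1 (N): bond orders sum to 1 → 2 H
  atom 7 (O): bond orders sum to 2 → 0 H
Lipinski HBD = 2.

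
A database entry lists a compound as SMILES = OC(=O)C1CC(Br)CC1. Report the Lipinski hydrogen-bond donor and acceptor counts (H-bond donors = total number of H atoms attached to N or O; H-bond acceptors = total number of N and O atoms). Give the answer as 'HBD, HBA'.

1, 2

Donors: find every N or O and count the H atoms it carries.
  atom 1 (O): bond orders sum to 1 → 1 H
  atom 3 (O): bond orders sum to 2 → 0 H
Lipinski HBD = 1.
Acceptors: N atoms = 0, O atoms = 2 → HBA = 2.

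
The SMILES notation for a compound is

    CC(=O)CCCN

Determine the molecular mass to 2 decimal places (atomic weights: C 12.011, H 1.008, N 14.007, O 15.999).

First, the molecular formula is C5H11NO (counting implicit H from valence).
  C: 5 × 12.011 = 60.055
  H: 11 × 1.008 = 11.088
  N: 1 × 14.007 = 14.007
  O: 1 × 15.999 = 15.999
Sum: 5×12.011 + 11×1.008 + 1×14.007 + 1×15.999 = 101.149 → 101.15 g/mol.

101.15 g/mol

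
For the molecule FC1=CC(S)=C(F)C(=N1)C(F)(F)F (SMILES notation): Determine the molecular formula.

C6H2F5NS

Walk through each heavy atom and fill implicit hydrogens from standard valence (C 4, N 3, O 2, S 2, halogen 1):
  atom 1: F (halogen, monovalent) → 0 H
  atom 2: C, bond orders sum to 4 (valence 4) → 0 H
  atom 3: C, bond orders sum to 3 (valence 4) → 1 H
  atom 4: C, bond orders sum to 4 (valence 4) → 0 H
  atom 5: S, bond orders sum to 1 (valence 2) → 1 H
  atom 6: C, bond orders sum to 4 (valence 4) → 0 H
  atom 7: F (halogen, monovalent) → 0 H
  atom 8: C, bond orders sum to 4 (valence 4) → 0 H
  atom 9: N, bond orders sum to 3 (valence 3) → 0 H
  atom 10: C, bond orders sum to 4 (valence 4) → 0 H
  atom 11: F (halogen, monovalent) → 0 H
  atom 12: F (halogen, monovalent) → 0 H
  atom 13: F (halogen, monovalent) → 0 H
Totals → C:6, H:2, F:5, N:1, S:1.
In Hill order: C6H2F5NS.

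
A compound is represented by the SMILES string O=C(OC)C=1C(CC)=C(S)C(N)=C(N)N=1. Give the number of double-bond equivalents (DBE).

Molecular formula: C9H13N3O2S.
DoU = (2C + 2 + N − H − X) / 2, where X is the halogen count and O/S are ignored.
    = (2·9 + 2 + 3 − 13 − 0) / 2 = 10 / 2 = 5.

5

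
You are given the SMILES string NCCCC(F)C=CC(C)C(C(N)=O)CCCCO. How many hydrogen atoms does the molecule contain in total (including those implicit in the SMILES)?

27

Walk through each heavy atom and fill implicit hydrogens from standard valence (C 4, N 3, O 2, S 2, halogen 1):
  atom 1: N, bond orders sum to 1 (valence 3) → 2 H
  atom 2: C, bond orders sum to 2 (valence 4) → 2 H
  atom 3: C, bond orders sum to 2 (valence 4) → 2 H
  atom 4: C, bond orders sum to 2 (valence 4) → 2 H
  atom 5: C, bond orders sum to 3 (valence 4) → 1 H
  atom 6: F (halogen, monovalent) → 0 H
  atom 7: C, bond orders sum to 3 (valence 4) → 1 H
  atom 8: C, bond orders sum to 3 (valence 4) → 1 H
  atom 9: C, bond orders sum to 3 (valence 4) → 1 H
  atom 10: C, bond orders sum to 1 (valence 4) → 3 H
  atom 11: C, bond orders sum to 3 (valence 4) → 1 H
  atom 12: C, bond orders sum to 4 (valence 4) → 0 H
  atom 13: N, bond orders sum to 1 (valence 3) → 2 H
  atom 14: O, bond orders sum to 2 (valence 2) → 0 H
  atom 15: C, bond orders sum to 2 (valence 4) → 2 H
  atom 16: C, bond orders sum to 2 (valence 4) → 2 H
  atom 17: C, bond orders sum to 2 (valence 4) → 2 H
  atom 18: C, bond orders sum to 2 (valence 4) → 2 H
  atom 19: O, bond orders sum to 1 (valence 2) → 1 H
Total hydrogens: 27.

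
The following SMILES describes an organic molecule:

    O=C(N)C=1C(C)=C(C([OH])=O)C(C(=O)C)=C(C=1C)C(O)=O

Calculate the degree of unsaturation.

Molecular formula: C13H13NO6.
DoU = (2C + 2 + N − H − X) / 2, where X is the halogen count and O/S are ignored.
    = (2·13 + 2 + 1 − 13 − 0) / 2 = 16 / 2 = 8.

8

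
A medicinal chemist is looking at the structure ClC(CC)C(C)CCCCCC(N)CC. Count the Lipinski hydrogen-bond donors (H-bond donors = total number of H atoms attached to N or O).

2

Donors: find every N or O and count the H atoms it carries.
  atom 13 (N): bond orders sum to 1 → 2 H
Lipinski HBD = 2.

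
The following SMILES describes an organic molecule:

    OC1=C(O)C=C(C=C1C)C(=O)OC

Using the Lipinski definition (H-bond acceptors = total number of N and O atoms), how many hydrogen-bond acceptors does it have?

4

N atoms: 0; O atoms: 4.
Lipinski HBA = 0 + 4 = 4.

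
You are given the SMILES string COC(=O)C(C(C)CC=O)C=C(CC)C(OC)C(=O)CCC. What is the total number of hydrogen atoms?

Walk through each heavy atom and fill implicit hydrogens from standard valence (C 4, N 3, O 2, S 2, halogen 1):
  atom 1: C, bond orders sum to 1 (valence 4) → 3 H
  atom 2: O, bond orders sum to 2 (valence 2) → 0 H
  atom 3: C, bond orders sum to 4 (valence 4) → 0 H
  atom 4: O, bond orders sum to 2 (valence 2) → 0 H
  atom 5: C, bond orders sum to 3 (valence 4) → 1 H
  atom 6: C, bond orders sum to 3 (valence 4) → 1 H
  atom 7: C, bond orders sum to 1 (valence 4) → 3 H
  atom 8: C, bond orders sum to 2 (valence 4) → 2 H
  atom 9: C, bond orders sum to 3 (valence 4) → 1 H
  atom 10: O, bond orders sum to 2 (valence 2) → 0 H
  atom 11: C, bond orders sum to 3 (valence 4) → 1 H
  atom 12: C, bond orders sum to 4 (valence 4) → 0 H
  atom 13: C, bond orders sum to 2 (valence 4) → 2 H
  atom 14: C, bond orders sum to 1 (valence 4) → 3 H
  atom 15: C, bond orders sum to 3 (valence 4) → 1 H
  atom 16: O, bond orders sum to 2 (valence 2) → 0 H
  atom 17: C, bond orders sum to 1 (valence 4) → 3 H
  atom 18: C, bond orders sum to 4 (valence 4) → 0 H
  atom 19: O, bond orders sum to 2 (valence 2) → 0 H
  atom 20: C, bond orders sum to 2 (valence 4) → 2 H
  atom 21: C, bond orders sum to 2 (valence 4) → 2 H
  atom 22: C, bond orders sum to 1 (valence 4) → 3 H
Total hydrogens: 28.

28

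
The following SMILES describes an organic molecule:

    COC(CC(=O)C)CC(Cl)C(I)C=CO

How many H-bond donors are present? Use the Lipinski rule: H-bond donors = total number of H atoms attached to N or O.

1

Donors: find every N or O and count the H atoms it carries.
  atom 2 (O): bond orders sum to 2 → 0 H
  atom 6 (O): bond orders sum to 2 → 0 H
  atom 15 (O): bond orders sum to 1 → 1 H
Lipinski HBD = 1.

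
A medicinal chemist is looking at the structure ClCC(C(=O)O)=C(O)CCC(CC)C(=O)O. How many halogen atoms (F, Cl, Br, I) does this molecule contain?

Halogen atoms appear at heavy-atom position 1 (1×Cl).
Other groups present: 1 alkene, 2 carboxylic acid, 1 hydroxyl.
Halogen count: 1.

1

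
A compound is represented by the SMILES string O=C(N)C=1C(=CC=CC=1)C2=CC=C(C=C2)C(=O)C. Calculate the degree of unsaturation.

10

Degree of unsaturation = (number of rings) + (number of π bonds).
Ring closures in the SMILES: 2.
π bonds: 8 double bonds (each 1 DoU) → 8 DoU from unsaturation.
Total DoU = 2 + 8 = 10.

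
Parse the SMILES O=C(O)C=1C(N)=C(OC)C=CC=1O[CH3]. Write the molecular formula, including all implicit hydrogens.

Walk through each heavy atom and fill implicit hydrogens from standard valence (C 4, N 3, O 2, S 2, halogen 1):
  atom 1: O, bond orders sum to 2 (valence 2) → 0 H
  atom 2: C, bond orders sum to 4 (valence 4) → 0 H
  atom 3: O, bond orders sum to 1 (valence 2) → 1 H
  atom 4: C, bond orders sum to 4 (valence 4) → 0 H
  atom 5: C, bond orders sum to 4 (valence 4) → 0 H
  atom 6: N, bond orders sum to 1 (valence 3) → 2 H
  atom 7: C, bond orders sum to 4 (valence 4) → 0 H
  atom 8: O, bond orders sum to 2 (valence 2) → 0 H
  atom 9: C, bond orders sum to 1 (valence 4) → 3 H
  atom 10: C, bond orders sum to 3 (valence 4) → 1 H
  atom 11: C, bond orders sum to 3 (valence 4) → 1 H
  atom 12: C, bond orders sum to 4 (valence 4) → 0 H
  atom 13: O, bond orders sum to 2 (valence 2) → 0 H
  atom 14: C with explicit H count 3
Totals → C:9, H:11, N:1, O:4.

C9H11NO4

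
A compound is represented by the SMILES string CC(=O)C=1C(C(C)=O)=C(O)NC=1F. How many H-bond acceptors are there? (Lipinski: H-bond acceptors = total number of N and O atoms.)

4

N atoms: 1; O atoms: 3.
Lipinski HBA = 1 + 3 = 4.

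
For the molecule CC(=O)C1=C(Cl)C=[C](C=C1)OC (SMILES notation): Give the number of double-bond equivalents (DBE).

Molecular formula: C9H9ClO2.
DoU = (2C + 2 + N − H − X) / 2, where X is the halogen count and O/S are ignored.
    = (2·9 + 2 + 0 − 9 − 1) / 2 = 10 / 2 = 5.

5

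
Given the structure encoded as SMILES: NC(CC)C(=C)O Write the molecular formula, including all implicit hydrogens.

Walk through each heavy atom and fill implicit hydrogens from standard valence (C 4, N 3, O 2, S 2, halogen 1):
  atom 1: N, bond orders sum to 1 (valence 3) → 2 H
  atom 2: C, bond orders sum to 3 (valence 4) → 1 H
  atom 3: C, bond orders sum to 2 (valence 4) → 2 H
  atom 4: C, bond orders sum to 1 (valence 4) → 3 H
  atom 5: C, bond orders sum to 4 (valence 4) → 0 H
  atom 6: C, bond orders sum to 2 (valence 4) → 2 H
  atom 7: O, bond orders sum to 1 (valence 2) → 1 H
Totals → C:5, H:11, N:1, O:1.
In Hill order: C5H11NO.

C5H11NO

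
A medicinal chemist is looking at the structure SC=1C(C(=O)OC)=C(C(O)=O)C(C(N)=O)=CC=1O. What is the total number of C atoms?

Count every carbon token in the SMILES (each C, including those in ring-closure positions and inside branches).
Carbon count: 10.

10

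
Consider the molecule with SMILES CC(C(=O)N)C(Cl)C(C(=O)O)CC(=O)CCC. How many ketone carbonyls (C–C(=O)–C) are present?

1

The ketone motif appears at heavy-atom position 13 in the SMILES.
Other groups present: 1 amide, 1 carboxylic acid.
Ketone count: 1.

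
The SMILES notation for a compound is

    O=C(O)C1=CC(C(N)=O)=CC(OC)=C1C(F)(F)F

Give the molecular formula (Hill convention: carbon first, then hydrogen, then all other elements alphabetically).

C10H8F3NO4

Walk through each heavy atom and fill implicit hydrogens from standard valence (C 4, N 3, O 2, S 2, halogen 1):
  atom 1: O, bond orders sum to 2 (valence 2) → 0 H
  atom 2: C, bond orders sum to 4 (valence 4) → 0 H
  atom 3: O, bond orders sum to 1 (valence 2) → 1 H
  atom 4: C, bond orders sum to 4 (valence 4) → 0 H
  atom 5: C, bond orders sum to 3 (valence 4) → 1 H
  atom 6: C, bond orders sum to 4 (valence 4) → 0 H
  atom 7: C, bond orders sum to 4 (valence 4) → 0 H
  atom 8: N, bond orders sum to 1 (valence 3) → 2 H
  atom 9: O, bond orders sum to 2 (valence 2) → 0 H
  atom 10: C, bond orders sum to 3 (valence 4) → 1 H
  atom 11: C, bond orders sum to 4 (valence 4) → 0 H
  atom 12: O, bond orders sum to 2 (valence 2) → 0 H
  atom 13: C, bond orders sum to 1 (valence 4) → 3 H
  atom 14: C, bond orders sum to 4 (valence 4) → 0 H
  atom 15: C, bond orders sum to 4 (valence 4) → 0 H
  atom 16: F (halogen, monovalent) → 0 H
  atom 17: F (halogen, monovalent) → 0 H
  atom 18: F (halogen, monovalent) → 0 H
Totals → C:10, H:8, F:3, N:1, O:4.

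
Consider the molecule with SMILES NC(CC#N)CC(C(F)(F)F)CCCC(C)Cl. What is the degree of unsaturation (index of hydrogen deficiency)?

2

Degree of unsaturation = (number of rings) + (number of π bonds).
Ring closures in the SMILES: 0.
π bonds: 1 triple bond (each 2 DoU) → 2 DoU from unsaturation.
Total DoU = 0 + 2 = 2.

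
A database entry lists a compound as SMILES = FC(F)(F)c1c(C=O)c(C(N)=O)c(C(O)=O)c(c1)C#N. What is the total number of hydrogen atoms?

Walk through each heavy atom and fill implicit hydrogens from standard valence (C 4, N 3, O 2, S 2, halogen 1); for lowercase aromatic atoms, an aromatic c carries 1 H when it has two neighbours and 0 H with three, and aromatic n carries 0 H:
  atom 1: F (halogen, monovalent) → 0 H
  atom 2: C, bond orders sum to 4 (valence 4) → 0 H
  atom 3: F (halogen, monovalent) → 0 H
  atom 4: F (halogen, monovalent) → 0 H
  atom 5: aromatic c, 3 neighbours → 0 H
  atom 6: aromatic c, 3 neighbours → 0 H
  atom 7: C, bond orders sum to 3 (valence 4) → 1 H
  atom 8: O, bond orders sum to 2 (valence 2) → 0 H
  atom 9: aromatic c, 3 neighbours → 0 H
  atom 10: C, bond orders sum to 4 (valence 4) → 0 H
  atom 11: N, bond orders sum to 1 (valence 3) → 2 H
  atom 12: O, bond orders sum to 2 (valence 2) → 0 H
  atom 13: aromatic c, 3 neighbours → 0 H
  atom 14: C, bond orders sum to 4 (valence 4) → 0 H
  atom 15: O, bond orders sum to 1 (valence 2) → 1 H
  atom 16: O, bond orders sum to 2 (valence 2) → 0 H
  atom 17: aromatic c, 3 neighbours → 0 H
  atom 18: aromatic c, 2 neighbours → 1 H
  atom 19: C, bond orders sum to 4 (valence 4) → 0 H
  atom 20: N, bond orders sum to 3 (valence 3) → 0 H
Total hydrogens: 5.

5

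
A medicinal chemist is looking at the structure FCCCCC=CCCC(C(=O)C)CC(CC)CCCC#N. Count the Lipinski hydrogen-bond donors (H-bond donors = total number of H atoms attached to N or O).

Donors: find every N or O and count the H atoms it carries.
  atom 12 (O): bond orders sum to 2 → 0 H
  atom 22 (N): bond orders sum to 3 → 0 H
Lipinski HBD = 0.

0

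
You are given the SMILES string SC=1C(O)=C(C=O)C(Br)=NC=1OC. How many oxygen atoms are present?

Scan the SMILES for O atoms (remember two-letter symbols like Cl and Br are single atoms).
Oxygen count: 3.

3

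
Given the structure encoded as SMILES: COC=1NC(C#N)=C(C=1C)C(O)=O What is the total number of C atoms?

8

Count every carbon token in the SMILES (each C, including those in ring-closure positions and inside branches).
Carbon count: 8.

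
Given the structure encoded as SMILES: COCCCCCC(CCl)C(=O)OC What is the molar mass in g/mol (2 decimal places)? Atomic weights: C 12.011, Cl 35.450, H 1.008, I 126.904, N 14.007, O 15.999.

222.71 g/mol

First, the molecular formula is C10H19ClO3 (counting implicit H from valence).
  C: 10 × 12.011 = 120.110
  Cl: 1 × 35.450 = 35.450
  H: 19 × 1.008 = 19.152
  O: 3 × 15.999 = 47.997
Sum: 10×12.011 + 1×35.450 + 19×1.008 + 3×15.999 = 222.709 → 222.71 g/mol.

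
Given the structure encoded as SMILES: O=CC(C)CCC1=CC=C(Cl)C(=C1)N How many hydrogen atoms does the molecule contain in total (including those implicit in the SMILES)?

Walk through each heavy atom and fill implicit hydrogens from standard valence (C 4, N 3, O 2, S 2, halogen 1):
  atom 1: O, bond orders sum to 2 (valence 2) → 0 H
  atom 2: C, bond orders sum to 3 (valence 4) → 1 H
  atom 3: C, bond orders sum to 3 (valence 4) → 1 H
  atom 4: C, bond orders sum to 1 (valence 4) → 3 H
  atom 5: C, bond orders sum to 2 (valence 4) → 2 H
  atom 6: C, bond orders sum to 2 (valence 4) → 2 H
  atom 7: C, bond orders sum to 4 (valence 4) → 0 H
  atom 8: C, bond orders sum to 3 (valence 4) → 1 H
  atom 9: C, bond orders sum to 3 (valence 4) → 1 H
  atom 10: C, bond orders sum to 4 (valence 4) → 0 H
  atom 11: Cl (halogen, monovalent) → 0 H
  atom 12: C, bond orders sum to 4 (valence 4) → 0 H
  atom 13: C, bond orders sum to 3 (valence 4) → 1 H
  atom 14: N, bond orders sum to 1 (valence 3) → 2 H
Total hydrogens: 14.

14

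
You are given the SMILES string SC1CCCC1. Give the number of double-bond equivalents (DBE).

Degree of unsaturation = (number of rings) + (number of π bonds).
Ring closures in the SMILES: 1.
π bonds: none → 0 DoU from unsaturation.
Total DoU = 1 + 0 = 1.

1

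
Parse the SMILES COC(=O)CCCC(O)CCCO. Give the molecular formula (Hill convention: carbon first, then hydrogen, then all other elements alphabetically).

C9H18O4

Walk through each heavy atom and fill implicit hydrogens from standard valence (C 4, N 3, O 2, S 2, halogen 1):
  atom 1: C, bond orders sum to 1 (valence 4) → 3 H
  atom 2: O, bond orders sum to 2 (valence 2) → 0 H
  atom 3: C, bond orders sum to 4 (valence 4) → 0 H
  atom 4: O, bond orders sum to 2 (valence 2) → 0 H
  atom 5: C, bond orders sum to 2 (valence 4) → 2 H
  atom 6: C, bond orders sum to 2 (valence 4) → 2 H
  atom 7: C, bond orders sum to 2 (valence 4) → 2 H
  atom 8: C, bond orders sum to 3 (valence 4) → 1 H
  atom 9: O, bond orders sum to 1 (valence 2) → 1 H
  atom 10: C, bond orders sum to 2 (valence 4) → 2 H
  atom 11: C, bond orders sum to 2 (valence 4) → 2 H
  atom 12: C, bond orders sum to 2 (valence 4) → 2 H
  atom 13: O, bond orders sum to 1 (valence 2) → 1 H
Totals → C:9, H:18, O:4.
In Hill order: C9H18O4.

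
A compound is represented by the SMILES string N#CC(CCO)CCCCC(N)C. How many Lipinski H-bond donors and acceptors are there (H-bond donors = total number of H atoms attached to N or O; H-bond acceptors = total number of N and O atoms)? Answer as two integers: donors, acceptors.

3, 3

Donors: find every N or O and count the H atoms it carries.
  atom 1 (N): bond orders sum to 3 → 0 H
  atom 6 (O): bond orders sum to 1 → 1 H
  atom 12 (N): bond orders sum to 1 → 2 H
Lipinski HBD = 3.
Acceptors: N atoms = 2, O atoms = 1 → HBA = 3.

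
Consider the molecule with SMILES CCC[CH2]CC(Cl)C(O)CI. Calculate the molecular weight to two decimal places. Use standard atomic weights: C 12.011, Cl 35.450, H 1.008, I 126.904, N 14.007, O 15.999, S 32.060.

290.57 g/mol

First, the molecular formula is C8H16ClIO (counting implicit H from valence).
  C: 8 × 12.011 = 96.088
  Cl: 1 × 35.450 = 35.450
  H: 16 × 1.008 = 16.128
  I: 1 × 126.904 = 126.904
  O: 1 × 15.999 = 15.999
Sum: 8×12.011 + 1×35.450 + 16×1.008 + 1×126.904 + 1×15.999 = 290.569 → 290.57 g/mol.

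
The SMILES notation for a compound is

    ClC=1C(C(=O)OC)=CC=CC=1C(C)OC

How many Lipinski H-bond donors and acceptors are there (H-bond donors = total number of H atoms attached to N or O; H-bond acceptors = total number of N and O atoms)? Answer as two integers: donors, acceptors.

0, 3

Donors: find every N or O and count the H atoms it carries.
  atom 5 (O): bond orders sum to 2 → 0 H
  atom 6 (O): bond orders sum to 2 → 0 H
  atom 14 (O): bond orders sum to 2 → 0 H
Lipinski HBD = 0.
Acceptors: N atoms = 0, O atoms = 3 → HBA = 3.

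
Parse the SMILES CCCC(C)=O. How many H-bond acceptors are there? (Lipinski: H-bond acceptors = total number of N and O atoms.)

N atoms: 0; O atoms: 1.
Lipinski HBA = 0 + 1 = 1.

1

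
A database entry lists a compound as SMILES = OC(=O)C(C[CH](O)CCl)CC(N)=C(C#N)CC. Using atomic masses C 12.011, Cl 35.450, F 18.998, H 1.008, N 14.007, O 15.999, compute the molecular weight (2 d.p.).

260.72 g/mol

First, the molecular formula is C11H17ClN2O3 (counting implicit H from valence).
  C: 11 × 12.011 = 132.121
  Cl: 1 × 35.450 = 35.450
  H: 17 × 1.008 = 17.136
  N: 2 × 14.007 = 28.014
  O: 3 × 15.999 = 47.997
Sum: 11×12.011 + 1×35.450 + 17×1.008 + 2×14.007 + 3×15.999 = 260.718 → 260.72 g/mol.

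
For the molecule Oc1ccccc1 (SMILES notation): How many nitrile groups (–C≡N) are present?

Scan the SMILES for the nitrile motif — none present.
Groups that are present: 1 hydroxyl.

0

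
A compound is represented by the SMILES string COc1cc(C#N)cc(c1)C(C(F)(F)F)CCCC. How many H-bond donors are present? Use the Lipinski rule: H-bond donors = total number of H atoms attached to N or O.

Donors: find every N or O and count the H atoms it carries.
  atom 2 (O): bond orders sum to 2 → 0 H
  atom 7 (N): bond orders sum to 3 → 0 H
Lipinski HBD = 0.

0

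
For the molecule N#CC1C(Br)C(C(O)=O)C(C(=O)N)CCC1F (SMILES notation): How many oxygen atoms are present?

Scan the SMILES for O atoms (remember two-letter symbols like Cl and Br are single atoms).
Oxygen count: 3.

3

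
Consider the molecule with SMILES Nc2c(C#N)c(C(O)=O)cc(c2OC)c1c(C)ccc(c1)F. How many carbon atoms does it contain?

16

Count every carbon token in the SMILES (each C, including those in ring-closure positions and inside branches).
Carbon count: 16.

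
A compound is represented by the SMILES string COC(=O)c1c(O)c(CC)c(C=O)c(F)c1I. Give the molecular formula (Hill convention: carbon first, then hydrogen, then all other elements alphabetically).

C11H10FIO4

Walk through each heavy atom and fill implicit hydrogens from standard valence (C 4, N 3, O 2, S 2, halogen 1); for lowercase aromatic atoms, an aromatic c carries 1 H when it has two neighbours and 0 H with three, and aromatic n carries 0 H:
  atom 1: C, bond orders sum to 1 (valence 4) → 3 H
  atom 2: O, bond orders sum to 2 (valence 2) → 0 H
  atom 3: C, bond orders sum to 4 (valence 4) → 0 H
  atom 4: O, bond orders sum to 2 (valence 2) → 0 H
  atom 5: aromatic c, 3 neighbours → 0 H
  atom 6: aromatic c, 3 neighbours → 0 H
  atom 7: O, bond orders sum to 1 (valence 2) → 1 H
  atom 8: aromatic c, 3 neighbours → 0 H
  atom 9: C, bond orders sum to 2 (valence 4) → 2 H
  atom 10: C, bond orders sum to 1 (valence 4) → 3 H
  atom 11: aromatic c, 3 neighbours → 0 H
  atom 12: C, bond orders sum to 3 (valence 4) → 1 H
  atom 13: O, bond orders sum to 2 (valence 2) → 0 H
  atom 14: aromatic c, 3 neighbours → 0 H
  atom 15: F (halogen, monovalent) → 0 H
  atom 16: aromatic c, 3 neighbours → 0 H
  atom 17: I (halogen, monovalent) → 0 H
Totals → C:11, H:10, F:1, I:1, O:4.
In Hill order: C11H10FIO4.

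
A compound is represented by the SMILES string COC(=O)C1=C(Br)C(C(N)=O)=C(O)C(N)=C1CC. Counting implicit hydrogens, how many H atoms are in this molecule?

Walk through each heavy atom and fill implicit hydrogens from standard valence (C 4, N 3, O 2, S 2, halogen 1):
  atom 1: C, bond orders sum to 1 (valence 4) → 3 H
  atom 2: O, bond orders sum to 2 (valence 2) → 0 H
  atom 3: C, bond orders sum to 4 (valence 4) → 0 H
  atom 4: O, bond orders sum to 2 (valence 2) → 0 H
  atom 5: C, bond orders sum to 4 (valence 4) → 0 H
  atom 6: C, bond orders sum to 4 (valence 4) → 0 H
  atom 7: Br (halogen, monovalent) → 0 H
  atom 8: C, bond orders sum to 4 (valence 4) → 0 H
  atom 9: C, bond orders sum to 4 (valence 4) → 0 H
  atom 10: N, bond orders sum to 1 (valence 3) → 2 H
  atom 11: O, bond orders sum to 2 (valence 2) → 0 H
  atom 12: C, bond orders sum to 4 (valence 4) → 0 H
  atom 13: O, bond orders sum to 1 (valence 2) → 1 H
  atom 14: C, bond orders sum to 4 (valence 4) → 0 H
  atom 15: N, bond orders sum to 1 (valence 3) → 2 H
  atom 16: C, bond orders sum to 4 (valence 4) → 0 H
  atom 17: C, bond orders sum to 2 (valence 4) → 2 H
  atom 18: C, bond orders sum to 1 (valence 4) → 3 H
Total hydrogens: 13.

13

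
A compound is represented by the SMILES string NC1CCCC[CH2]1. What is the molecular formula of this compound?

C6H13N

Walk through each heavy atom and fill implicit hydrogens from standard valence (C 4, N 3, O 2, S 2, halogen 1):
  atom 1: N, bond orders sum to 1 (valence 3) → 2 H
  atom 2: C, bond orders sum to 3 (valence 4) → 1 H
  atom 3: C, bond orders sum to 2 (valence 4) → 2 H
  atom 4: C, bond orders sum to 2 (valence 4) → 2 H
  atom 5: C, bond orders sum to 2 (valence 4) → 2 H
  atom 6: C, bond orders sum to 2 (valence 4) → 2 H
  atom 7: C with explicit H count 2
Totals → C:6, H:13, N:1.
In Hill order: C6H13N.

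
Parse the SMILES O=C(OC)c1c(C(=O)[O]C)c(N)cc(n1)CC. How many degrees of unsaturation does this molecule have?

Molecular formula: C11H14N2O4.
DoU = (2C + 2 + N − H − X) / 2, where X is the halogen count and O/S are ignored.
    = (2·11 + 2 + 2 − 14 − 0) / 2 = 12 / 2 = 6.

6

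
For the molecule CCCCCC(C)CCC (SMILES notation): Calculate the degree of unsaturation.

0

Degree of unsaturation = (number of rings) + (number of π bonds).
Ring closures in the SMILES: 0.
π bonds: none → 0 DoU from unsaturation.
Total DoU = 0 + 0 = 0.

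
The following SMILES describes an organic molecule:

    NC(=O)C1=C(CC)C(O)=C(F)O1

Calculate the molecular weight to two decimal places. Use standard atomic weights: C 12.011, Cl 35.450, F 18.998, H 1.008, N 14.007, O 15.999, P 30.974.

173.14 g/mol

First, the molecular formula is C7H8FNO3 (counting implicit H from valence).
  C: 7 × 12.011 = 84.077
  F: 1 × 18.998 = 18.998
  H: 8 × 1.008 = 8.064
  N: 1 × 14.007 = 14.007
  O: 3 × 15.999 = 47.997
Sum: 7×12.011 + 1×18.998 + 8×1.008 + 1×14.007 + 3×15.999 = 173.143 → 173.14 g/mol.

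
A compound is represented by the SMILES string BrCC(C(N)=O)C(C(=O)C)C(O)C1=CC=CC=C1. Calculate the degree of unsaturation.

Degree of unsaturation = (number of rings) + (number of π bonds).
Ring closures in the SMILES: 1.
π bonds: 5 double bonds (each 1 DoU) → 5 DoU from unsaturation.
Total DoU = 1 + 5 = 6.

6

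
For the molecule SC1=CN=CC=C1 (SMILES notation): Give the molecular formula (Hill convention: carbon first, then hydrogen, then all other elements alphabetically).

Walk through each heavy atom and fill implicit hydrogens from standard valence (C 4, N 3, O 2, S 2, halogen 1):
  atom 1: S, bond orders sum to 1 (valence 2) → 1 H
  atom 2: C, bond orders sum to 4 (valence 4) → 0 H
  atom 3: C, bond orders sum to 3 (valence 4) → 1 H
  atom 4: N, bond orders sum to 3 (valence 3) → 0 H
  atom 5: C, bond orders sum to 3 (valence 4) → 1 H
  atom 6: C, bond orders sum to 3 (valence 4) → 1 H
  atom 7: C, bond orders sum to 3 (valence 4) → 1 H
Totals → C:5, H:5, N:1, S:1.

C5H5NS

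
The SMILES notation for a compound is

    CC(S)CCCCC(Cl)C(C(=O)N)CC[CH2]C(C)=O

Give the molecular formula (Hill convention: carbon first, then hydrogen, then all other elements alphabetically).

C14H26ClNO2S

Walk through each heavy atom and fill implicit hydrogens from standard valence (C 4, N 3, O 2, S 2, halogen 1):
  atom 1: C, bond orders sum to 1 (valence 4) → 3 H
  atom 2: C, bond orders sum to 3 (valence 4) → 1 H
  atom 3: S, bond orders sum to 1 (valence 2) → 1 H
  atom 4: C, bond orders sum to 2 (valence 4) → 2 H
  atom 5: C, bond orders sum to 2 (valence 4) → 2 H
  atom 6: C, bond orders sum to 2 (valence 4) → 2 H
  atom 7: C, bond orders sum to 2 (valence 4) → 2 H
  atom 8: C, bond orders sum to 3 (valence 4) → 1 H
  atom 9: Cl (halogen, monovalent) → 0 H
  atom 10: C, bond orders sum to 3 (valence 4) → 1 H
  atom 11: C, bond orders sum to 4 (valence 4) → 0 H
  atom 12: O, bond orders sum to 2 (valence 2) → 0 H
  atom 13: N, bond orders sum to 1 (valence 3) → 2 H
  atom 14: C, bond orders sum to 2 (valence 4) → 2 H
  atom 15: C, bond orders sum to 2 (valence 4) → 2 H
  atom 16: C with explicit H count 2
  atom 17: C, bond orders sum to 4 (valence 4) → 0 H
  atom 18: C, bond orders sum to 1 (valence 4) → 3 H
  atom 19: O, bond orders sum to 2 (valence 2) → 0 H
Totals → C:14, H:26, Cl:1, N:1, O:2, S:1.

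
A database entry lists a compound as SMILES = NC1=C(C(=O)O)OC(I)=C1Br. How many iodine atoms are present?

1

Scan the SMILES for I atoms (remember two-letter symbols like Cl and Br are single atoms).
Iodine count: 1.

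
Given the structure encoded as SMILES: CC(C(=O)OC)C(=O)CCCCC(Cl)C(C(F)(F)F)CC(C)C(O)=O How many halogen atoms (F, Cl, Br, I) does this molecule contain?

4

Halogen atoms appear at heavy-atom positions 14, 17, 18, 19 (1×Cl, 3×F).
Other groups present: 1 carboxylic acid, 1 ester, 1 ketone.
Halogen count: 4.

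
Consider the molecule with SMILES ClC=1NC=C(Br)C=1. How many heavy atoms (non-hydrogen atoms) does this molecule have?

Every atom symbol written in the SMILES (organic subset) is one heavy atom; implicit H are not written.
Heavy atoms by element → Br:1, C:4, Cl:1, N:1.
Total: 7.

7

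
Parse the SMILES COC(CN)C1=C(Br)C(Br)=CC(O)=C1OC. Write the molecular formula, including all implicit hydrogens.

C10H13Br2NO3

Walk through each heavy atom and fill implicit hydrogens from standard valence (C 4, N 3, O 2, S 2, halogen 1):
  atom 1: C, bond orders sum to 1 (valence 4) → 3 H
  atom 2: O, bond orders sum to 2 (valence 2) → 0 H
  atom 3: C, bond orders sum to 3 (valence 4) → 1 H
  atom 4: C, bond orders sum to 2 (valence 4) → 2 H
  atom 5: N, bond orders sum to 1 (valence 3) → 2 H
  atom 6: C, bond orders sum to 4 (valence 4) → 0 H
  atom 7: C, bond orders sum to 4 (valence 4) → 0 H
  atom 8: Br (halogen, monovalent) → 0 H
  atom 9: C, bond orders sum to 4 (valence 4) → 0 H
  atom 10: Br (halogen, monovalent) → 0 H
  atom 11: C, bond orders sum to 3 (valence 4) → 1 H
  atom 12: C, bond orders sum to 4 (valence 4) → 0 H
  atom 13: O, bond orders sum to 1 (valence 2) → 1 H
  atom 14: C, bond orders sum to 4 (valence 4) → 0 H
  atom 15: O, bond orders sum to 2 (valence 2) → 0 H
  atom 16: C, bond orders sum to 1 (valence 4) → 3 H
Totals → C:10, H:13, Br:2, N:1, O:3.
In Hill order: C10H13Br2NO3.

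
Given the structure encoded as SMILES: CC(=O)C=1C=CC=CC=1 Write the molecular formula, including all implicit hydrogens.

Walk through each heavy atom and fill implicit hydrogens from standard valence (C 4, N 3, O 2, S 2, halogen 1):
  atom 1: C, bond orders sum to 1 (valence 4) → 3 H
  atom 2: C, bond orders sum to 4 (valence 4) → 0 H
  atom 3: O, bond orders sum to 2 (valence 2) → 0 H
  atom 4: C, bond orders sum to 4 (valence 4) → 0 H
  atom 5: C, bond orders sum to 3 (valence 4) → 1 H
  atom 6: C, bond orders sum to 3 (valence 4) → 1 H
  atom 7: C, bond orders sum to 3 (valence 4) → 1 H
  atom 8: C, bond orders sum to 3 (valence 4) → 1 H
  atom 9: C, bond orders sum to 3 (valence 4) → 1 H
Totals → C:8, H:8, O:1.
In Hill order: C8H8O.

C8H8O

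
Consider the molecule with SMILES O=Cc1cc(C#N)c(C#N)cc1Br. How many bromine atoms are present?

1

Scan the SMILES for Br atoms (remember two-letter symbols like Cl and Br are single atoms).
Bromine count: 1.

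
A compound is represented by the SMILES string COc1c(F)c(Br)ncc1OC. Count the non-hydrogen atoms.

Every atom symbol written in the SMILES (organic subset) is one heavy atom; implicit H are not written.
Heavy atoms by element → Br:1, C:7, F:1, N:1, O:2.
Total: 12.

12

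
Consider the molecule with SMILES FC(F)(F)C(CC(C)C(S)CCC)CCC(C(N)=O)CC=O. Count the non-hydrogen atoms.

22

Every atom symbol written in the SMILES (organic subset) is one heavy atom; implicit H are not written.
Heavy atoms by element → C:15, F:3, N:1, O:2, S:1.
Total: 22.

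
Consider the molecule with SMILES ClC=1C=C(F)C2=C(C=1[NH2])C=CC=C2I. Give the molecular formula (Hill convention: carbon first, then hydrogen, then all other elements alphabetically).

C10H6ClFIN

Walk through each heavy atom and fill implicit hydrogens from standard valence (C 4, N 3, O 2, S 2, halogen 1):
  atom 1: Cl (halogen, monovalent) → 0 H
  atom 2: C, bond orders sum to 4 (valence 4) → 0 H
  atom 3: C, bond orders sum to 3 (valence 4) → 1 H
  atom 4: C, bond orders sum to 4 (valence 4) → 0 H
  atom 5: F (halogen, monovalent) → 0 H
  atom 6: C, bond orders sum to 4 (valence 4) → 0 H
  atom 7: C, bond orders sum to 4 (valence 4) → 0 H
  atom 8: C, bond orders sum to 4 (valence 4) → 0 H
  atom 9: N with explicit H count 2
  atom 10: C, bond orders sum to 3 (valence 4) → 1 H
  atom 11: C, bond orders sum to 3 (valence 4) → 1 H
  atom 12: C, bond orders sum to 3 (valence 4) → 1 H
  atom 13: C, bond orders sum to 4 (valence 4) → 0 H
  atom 14: I (halogen, monovalent) → 0 H
Totals → C:10, H:6, Cl:1, F:1, I:1, N:1.
In Hill order: C10H6ClFIN.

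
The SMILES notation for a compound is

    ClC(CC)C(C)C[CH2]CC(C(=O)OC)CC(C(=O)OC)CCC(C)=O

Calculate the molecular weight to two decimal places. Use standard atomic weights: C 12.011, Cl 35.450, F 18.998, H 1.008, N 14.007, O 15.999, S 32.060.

First, the molecular formula is C19H33ClO5 (counting implicit H from valence).
  C: 19 × 12.011 = 228.209
  Cl: 1 × 35.450 = 35.450
  H: 33 × 1.008 = 33.264
  O: 5 × 15.999 = 79.995
Sum: 19×12.011 + 1×35.450 + 33×1.008 + 5×15.999 = 376.918 → 376.92 g/mol.

376.92 g/mol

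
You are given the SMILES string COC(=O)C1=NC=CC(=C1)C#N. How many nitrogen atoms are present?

Scan the SMILES for N atoms (remember two-letter symbols like Cl and Br are single atoms).
Nitrogen count: 2.

2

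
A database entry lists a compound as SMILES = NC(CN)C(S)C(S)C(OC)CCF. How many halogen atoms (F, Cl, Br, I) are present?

Halogen atoms appear at heavy-atom position 14 (1×F).
Other groups present: 1 ether, 2 primary amine, 2 thiol.
Halogen count: 1.

1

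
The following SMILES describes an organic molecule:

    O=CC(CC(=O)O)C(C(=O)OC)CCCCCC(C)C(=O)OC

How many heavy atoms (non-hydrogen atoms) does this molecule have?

Every atom symbol written in the SMILES (organic subset) is one heavy atom; implicit H are not written.
Heavy atoms by element → C:16, O:7.
Total: 23.

23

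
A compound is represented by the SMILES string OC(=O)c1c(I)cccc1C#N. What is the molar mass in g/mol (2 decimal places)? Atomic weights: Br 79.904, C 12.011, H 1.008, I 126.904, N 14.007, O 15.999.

First, the molecular formula is C8H4INO2 (counting implicit H from valence).
  C: 8 × 12.011 = 96.088
  H: 4 × 1.008 = 4.032
  I: 1 × 126.904 = 126.904
  N: 1 × 14.007 = 14.007
  O: 2 × 15.999 = 31.998
Sum: 8×12.011 + 4×1.008 + 1×126.904 + 1×14.007 + 2×15.999 = 273.029 → 273.03 g/mol.

273.03 g/mol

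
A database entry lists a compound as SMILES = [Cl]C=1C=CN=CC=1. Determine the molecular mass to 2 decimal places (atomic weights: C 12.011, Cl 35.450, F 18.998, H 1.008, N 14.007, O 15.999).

113.54 g/mol

First, the molecular formula is C5H4ClN (counting implicit H from valence).
  C: 5 × 12.011 = 60.055
  Cl: 1 × 35.450 = 35.450
  H: 4 × 1.008 = 4.032
  N: 1 × 14.007 = 14.007
Sum: 5×12.011 + 1×35.450 + 4×1.008 + 1×14.007 = 113.544 → 113.54 g/mol.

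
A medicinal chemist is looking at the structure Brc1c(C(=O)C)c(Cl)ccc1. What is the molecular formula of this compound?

C8H6BrClO

Walk through each heavy atom and fill implicit hydrogens from standard valence (C 4, N 3, O 2, S 2, halogen 1); for lowercase aromatic atoms, an aromatic c carries 1 H when it has two neighbours and 0 H with three, and aromatic n carries 0 H:
  atom 1: Br (halogen, monovalent) → 0 H
  atom 2: aromatic c, 3 neighbours → 0 H
  atom 3: aromatic c, 3 neighbours → 0 H
  atom 4: C, bond orders sum to 4 (valence 4) → 0 H
  atom 5: O, bond orders sum to 2 (valence 2) → 0 H
  atom 6: C, bond orders sum to 1 (valence 4) → 3 H
  atom 7: aromatic c, 3 neighbours → 0 H
  atom 8: Cl (halogen, monovalent) → 0 H
  atom 9: aromatic c, 2 neighbours → 1 H
  atom 10: aromatic c, 2 neighbours → 1 H
  atom 11: aromatic c, 2 neighbours → 1 H
Totals → C:8, H:6, Br:1, Cl:1, O:1.
In Hill order: C8H6BrClO.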